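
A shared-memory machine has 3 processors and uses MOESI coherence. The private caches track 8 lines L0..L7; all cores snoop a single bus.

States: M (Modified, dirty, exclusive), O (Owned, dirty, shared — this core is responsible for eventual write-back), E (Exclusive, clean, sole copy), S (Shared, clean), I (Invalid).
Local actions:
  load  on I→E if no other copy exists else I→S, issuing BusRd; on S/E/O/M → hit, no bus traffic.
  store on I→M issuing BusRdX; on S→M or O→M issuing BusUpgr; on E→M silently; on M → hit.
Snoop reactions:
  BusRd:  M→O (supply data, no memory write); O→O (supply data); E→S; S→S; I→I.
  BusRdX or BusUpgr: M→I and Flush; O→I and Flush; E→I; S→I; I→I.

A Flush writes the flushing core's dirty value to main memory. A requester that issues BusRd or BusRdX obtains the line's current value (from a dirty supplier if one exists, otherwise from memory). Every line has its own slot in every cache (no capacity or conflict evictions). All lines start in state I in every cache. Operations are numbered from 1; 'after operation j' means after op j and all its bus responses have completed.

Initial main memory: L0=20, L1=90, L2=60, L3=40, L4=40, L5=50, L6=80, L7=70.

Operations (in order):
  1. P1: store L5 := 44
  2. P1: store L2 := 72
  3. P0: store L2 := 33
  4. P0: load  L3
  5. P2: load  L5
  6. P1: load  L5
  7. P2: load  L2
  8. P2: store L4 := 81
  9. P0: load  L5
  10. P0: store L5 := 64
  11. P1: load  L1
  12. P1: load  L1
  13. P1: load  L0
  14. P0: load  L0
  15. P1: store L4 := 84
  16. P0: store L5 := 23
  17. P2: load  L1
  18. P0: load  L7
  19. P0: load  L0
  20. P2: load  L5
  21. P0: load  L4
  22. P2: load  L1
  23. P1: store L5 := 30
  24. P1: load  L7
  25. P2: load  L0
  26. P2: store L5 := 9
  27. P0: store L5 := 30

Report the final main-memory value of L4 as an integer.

memory[L4] = 81

  op1 P1: store L5 := 44 → I/M/I on L5; bus BusRdX; mem=50
  op2 P1: store L2 := 72 → I/M/I on L2; bus BusRdX; mem=60
  op3 P0: store L2 := 33 → M/I/I on L2; bus BusRdX Flush; mem=72
  op4 P0: load  L3 → E/I/I on L3; bus BusRd; mem=40
  op5 P2: load  L5 → I/O/S on L5; bus BusRd; mem=50
  op6 P1: load  L5 → I/O/S on L5; bus (none); mem=50
  op7 P2: load  L2 → O/I/S on L2; bus BusRd; mem=72
  op8 P2: store L4 := 81 → I/I/M on L4; bus BusRdX; mem=40
  op9 P0: load  L5 → S/O/S on L5; bus BusRd; mem=50
  op10 P0: store L5 := 64 → M/I/I on L5; bus BusUpgr Flush; mem=44
  op11 P1: load  L1 → I/E/I on L1; bus BusRd; mem=90
  op12 P1: load  L1 → I/E/I on L1; bus (none); mem=90
  op13 P1: load  L0 → I/E/I on L0; bus BusRd; mem=20
  op14 P0: load  L0 → S/S/I on L0; bus BusRd; mem=20
  op15 P1: store L4 := 84 → I/M/I on L4; bus BusRdX Flush; mem=81
  op16 P0: store L5 := 23 → M/I/I on L5; bus (none); mem=44
  op17 P2: load  L1 → I/S/S on L1; bus BusRd; mem=90
  op18 P0: load  L7 → E/I/I on L7; bus BusRd; mem=70
  op19 P0: load  L0 → S/S/I on L0; bus (none); mem=20
  op20 P2: load  L5 → O/I/S on L5; bus BusRd; mem=44
  op21 P0: load  L4 → S/O/I on L4; bus BusRd; mem=81
  op22 P2: load  L1 → I/S/S on L1; bus (none); mem=90
  op23 P1: store L5 := 30 → I/M/I on L5; bus BusRdX Flush; mem=23
  op24 P1: load  L7 → S/S/I on L7; bus BusRd; mem=70
  op25 P2: load  L0 → S/S/S on L0; bus BusRd; mem=20
  op26 P2: store L5 := 9 → I/I/M on L5; bus BusRdX Flush; mem=30
  op27 P0: store L5 := 30 → M/I/I on L5; bus BusRdX Flush; mem=9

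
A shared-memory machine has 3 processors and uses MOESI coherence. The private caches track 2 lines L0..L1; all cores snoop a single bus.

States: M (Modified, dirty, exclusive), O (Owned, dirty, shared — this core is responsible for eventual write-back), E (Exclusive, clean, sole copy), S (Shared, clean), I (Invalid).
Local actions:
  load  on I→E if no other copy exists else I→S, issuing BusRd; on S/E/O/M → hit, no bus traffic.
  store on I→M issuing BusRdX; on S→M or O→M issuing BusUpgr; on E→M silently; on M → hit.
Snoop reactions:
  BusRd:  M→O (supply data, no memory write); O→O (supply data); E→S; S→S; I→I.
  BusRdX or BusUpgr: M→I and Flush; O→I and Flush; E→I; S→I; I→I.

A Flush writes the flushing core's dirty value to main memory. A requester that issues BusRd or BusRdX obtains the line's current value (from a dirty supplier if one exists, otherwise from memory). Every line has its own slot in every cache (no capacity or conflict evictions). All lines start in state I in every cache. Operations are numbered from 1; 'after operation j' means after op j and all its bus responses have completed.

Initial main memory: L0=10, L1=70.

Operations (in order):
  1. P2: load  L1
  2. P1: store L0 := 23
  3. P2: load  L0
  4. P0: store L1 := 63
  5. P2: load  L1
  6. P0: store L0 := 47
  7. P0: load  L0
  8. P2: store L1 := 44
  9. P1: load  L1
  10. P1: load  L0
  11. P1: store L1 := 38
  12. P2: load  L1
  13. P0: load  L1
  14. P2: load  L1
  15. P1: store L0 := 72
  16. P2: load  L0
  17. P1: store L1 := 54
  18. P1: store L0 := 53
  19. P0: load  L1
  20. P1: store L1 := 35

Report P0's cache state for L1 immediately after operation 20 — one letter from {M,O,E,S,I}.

1. P2: load  L1  bus=[BusRd]  L1: P0=I P1=I P2=E  mem[L1]=70
2. P1: store L0 := 23  bus=[BusRdX]  L0: P0=I P1=M P2=I  mem[L0]=10
3. P2: load  L0  bus=[BusRd]  L0: P0=I P1=O P2=S  mem[L0]=10
4. P0: store L1 := 63  bus=[BusRdX]  L1: P0=M P1=I P2=I  mem[L1]=70
5. P2: load  L1  bus=[BusRd]  L1: P0=O P1=I P2=S  mem[L1]=70
6. P0: store L0 := 47  bus=[BusRdX,Flush]  L0: P0=M P1=I P2=I  mem[L0]=23
7. P0: load  L0  bus=[-]  L0: P0=M P1=I P2=I  mem[L0]=23
8. P2: store L1 := 44  bus=[BusUpgr,Flush]  L1: P0=I P1=I P2=M  mem[L1]=63
9. P1: load  L1  bus=[BusRd]  L1: P0=I P1=S P2=O  mem[L1]=63
10. P1: load  L0  bus=[BusRd]  L0: P0=O P1=S P2=I  mem[L0]=23
11. P1: store L1 := 38  bus=[BusUpgr,Flush]  L1: P0=I P1=M P2=I  mem[L1]=44
12. P2: load  L1  bus=[BusRd]  L1: P0=I P1=O P2=S  mem[L1]=44
13. P0: load  L1  bus=[BusRd]  L1: P0=S P1=O P2=S  mem[L1]=44
14. P2: load  L1  bus=[-]  L1: P0=S P1=O P2=S  mem[L1]=44
15. P1: store L0 := 72  bus=[BusUpgr,Flush]  L0: P0=I P1=M P2=I  mem[L0]=47
16. P2: load  L0  bus=[BusRd]  L0: P0=I P1=O P2=S  mem[L0]=47
17. P1: store L1 := 54  bus=[BusUpgr]  L1: P0=I P1=M P2=I  mem[L1]=44
18. P1: store L0 := 53  bus=[BusUpgr]  L0: P0=I P1=M P2=I  mem[L0]=47
19. P0: load  L1  bus=[BusRd]  L1: P0=S P1=O P2=I  mem[L1]=44
20. P1: store L1 := 35  bus=[BusUpgr]  L1: P0=I P1=M P2=I  mem[L1]=44

state = I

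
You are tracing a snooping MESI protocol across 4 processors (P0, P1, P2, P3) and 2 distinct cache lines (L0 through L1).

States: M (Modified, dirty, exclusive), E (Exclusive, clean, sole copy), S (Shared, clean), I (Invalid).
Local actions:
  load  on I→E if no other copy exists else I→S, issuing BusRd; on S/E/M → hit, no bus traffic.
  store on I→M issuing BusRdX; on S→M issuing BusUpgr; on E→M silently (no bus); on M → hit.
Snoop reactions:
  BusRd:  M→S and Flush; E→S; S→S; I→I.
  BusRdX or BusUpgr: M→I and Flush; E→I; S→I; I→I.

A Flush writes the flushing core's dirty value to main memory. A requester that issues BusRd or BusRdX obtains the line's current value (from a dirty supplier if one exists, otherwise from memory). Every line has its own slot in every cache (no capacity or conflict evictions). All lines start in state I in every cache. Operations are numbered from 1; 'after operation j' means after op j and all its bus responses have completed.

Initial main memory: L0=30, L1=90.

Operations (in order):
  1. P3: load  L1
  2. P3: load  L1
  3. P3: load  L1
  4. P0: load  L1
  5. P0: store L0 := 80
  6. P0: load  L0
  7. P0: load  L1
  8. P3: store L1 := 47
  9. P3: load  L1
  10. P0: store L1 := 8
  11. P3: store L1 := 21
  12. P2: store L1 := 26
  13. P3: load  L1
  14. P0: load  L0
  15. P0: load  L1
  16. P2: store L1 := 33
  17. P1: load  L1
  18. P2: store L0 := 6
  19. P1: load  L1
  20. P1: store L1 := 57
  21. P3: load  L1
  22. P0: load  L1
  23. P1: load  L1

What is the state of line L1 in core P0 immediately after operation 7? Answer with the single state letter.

state = S

[1] P3: load  L1 | P0:I, P1:I, P2:I, P3:E(90) | bus: BusRd
[2] P3: load  L1 | P0:I, P1:I, P2:I, P3:E(90) | bus: none
[3] P3: load  L1 | P0:I, P1:I, P2:I, P3:E(90) | bus: none
[4] P0: load  L1 | P0:S(90), P1:I, P2:I, P3:S(90) | bus: BusRd
[5] P0: store L0 := 80 | P0:M(80), P1:I, P2:I, P3:I | bus: BusRdX
[6] P0: load  L0 | P0:M(80), P1:I, P2:I, P3:I | bus: none
[7] P0: load  L1 | P0:S(90), P1:I, P2:I, P3:S(90) | bus: none
[8] P3: store L1 := 47 | P0:I, P1:I, P2:I, P3:M(47) | bus: BusUpgr
[9] P3: load  L1 | P0:I, P1:I, P2:I, P3:M(47) | bus: none
[10] P0: store L1 := 8 | P0:M(8), P1:I, P2:I, P3:I | bus: BusRdX,Flush
[11] P3: store L1 := 21 | P0:I, P1:I, P2:I, P3:M(21) | bus: BusRdX,Flush
[12] P2: store L1 := 26 | P0:I, P1:I, P2:M(26), P3:I | bus: BusRdX,Flush
[13] P3: load  L1 | P0:I, P1:I, P2:S(26), P3:S(26) | bus: BusRd,Flush
[14] P0: load  L0 | P0:M(80), P1:I, P2:I, P3:I | bus: none
[15] P0: load  L1 | P0:S(26), P1:I, P2:S(26), P3:S(26) | bus: BusRd
[16] P2: store L1 := 33 | P0:I, P1:I, P2:M(33), P3:I | bus: BusUpgr
[17] P1: load  L1 | P0:I, P1:S(33), P2:S(33), P3:I | bus: BusRd,Flush
[18] P2: store L0 := 6 | P0:I, P1:I, P2:M(6), P3:I | bus: BusRdX,Flush
[19] P1: load  L1 | P0:I, P1:S(33), P2:S(33), P3:I | bus: none
[20] P1: store L1 := 57 | P0:I, P1:M(57), P2:I, P3:I | bus: BusUpgr
[21] P3: load  L1 | P0:I, P1:S(57), P2:I, P3:S(57) | bus: BusRd,Flush
[22] P0: load  L1 | P0:S(57), P1:S(57), P2:I, P3:S(57) | bus: BusRd
[23] P1: load  L1 | P0:S(57), P1:S(57), P2:I, P3:S(57) | bus: none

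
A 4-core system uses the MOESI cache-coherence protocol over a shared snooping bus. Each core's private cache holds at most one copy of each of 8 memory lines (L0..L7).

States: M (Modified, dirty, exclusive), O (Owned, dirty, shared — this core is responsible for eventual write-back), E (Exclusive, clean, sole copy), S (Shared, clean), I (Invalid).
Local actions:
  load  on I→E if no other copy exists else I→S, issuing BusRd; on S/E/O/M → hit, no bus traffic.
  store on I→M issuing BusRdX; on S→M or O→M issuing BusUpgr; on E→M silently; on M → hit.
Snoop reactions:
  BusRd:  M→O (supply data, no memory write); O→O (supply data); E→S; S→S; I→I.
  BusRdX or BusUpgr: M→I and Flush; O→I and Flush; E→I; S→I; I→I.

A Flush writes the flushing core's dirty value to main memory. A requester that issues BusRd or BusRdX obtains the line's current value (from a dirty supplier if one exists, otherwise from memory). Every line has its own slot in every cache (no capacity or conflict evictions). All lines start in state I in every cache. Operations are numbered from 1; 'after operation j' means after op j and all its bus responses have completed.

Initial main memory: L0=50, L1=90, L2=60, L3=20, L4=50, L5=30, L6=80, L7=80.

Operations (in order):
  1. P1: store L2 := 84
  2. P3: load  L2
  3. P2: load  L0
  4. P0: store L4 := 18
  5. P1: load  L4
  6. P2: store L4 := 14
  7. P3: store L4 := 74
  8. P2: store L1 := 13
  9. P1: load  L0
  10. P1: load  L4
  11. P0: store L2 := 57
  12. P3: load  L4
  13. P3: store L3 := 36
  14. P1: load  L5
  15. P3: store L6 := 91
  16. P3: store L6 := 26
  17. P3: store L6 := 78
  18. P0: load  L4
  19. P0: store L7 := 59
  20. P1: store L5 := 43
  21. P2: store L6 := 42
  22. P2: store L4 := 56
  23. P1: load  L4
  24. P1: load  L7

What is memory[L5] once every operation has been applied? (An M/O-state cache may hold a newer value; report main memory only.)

memory[L5] = 30

step 1: P1: store L2 := 84  ⟶  IMII  (L2)  txn=BusRdX  M[L2]=60
step 2: P3: load  L2  ⟶  IOIS  (L2)  txn=BusRd  M[L2]=60
step 3: P2: load  L0  ⟶  IIEI  (L0)  txn=BusRd  M[L0]=50
step 4: P0: store L4 := 18  ⟶  MIII  (L4)  txn=BusRdX  M[L4]=50
step 5: P1: load  L4  ⟶  OSII  (L4)  txn=BusRd  M[L4]=50
step 6: P2: store L4 := 14  ⟶  IIMI  (L4)  txn=BusRdX+Flush  M[L4]=18
step 7: P3: store L4 := 74  ⟶  IIIM  (L4)  txn=BusRdX+Flush  M[L4]=14
step 8: P2: store L1 := 13  ⟶  IIMI  (L1)  txn=BusRdX  M[L1]=90
step 9: P1: load  L0  ⟶  ISSI  (L0)  txn=BusRd  M[L0]=50
step 10: P1: load  L4  ⟶  ISIO  (L4)  txn=BusRd  M[L4]=14
step 11: P0: store L2 := 57  ⟶  MIII  (L2)  txn=BusRdX+Flush  M[L2]=84
step 12: P3: load  L4  ⟶  ISIO  (L4)  txn=∅  M[L4]=14
step 13: P3: store L3 := 36  ⟶  IIIM  (L3)  txn=BusRdX  M[L3]=20
step 14: P1: load  L5  ⟶  IEII  (L5)  txn=BusRd  M[L5]=30
step 15: P3: store L6 := 91  ⟶  IIIM  (L6)  txn=BusRdX  M[L6]=80
step 16: P3: store L6 := 26  ⟶  IIIM  (L6)  txn=∅  M[L6]=80
step 17: P3: store L6 := 78  ⟶  IIIM  (L6)  txn=∅  M[L6]=80
step 18: P0: load  L4  ⟶  SSIO  (L4)  txn=BusRd  M[L4]=14
step 19: P0: store L7 := 59  ⟶  MIII  (L7)  txn=BusRdX  M[L7]=80
step 20: P1: store L5 := 43  ⟶  IMII  (L5)  txn=∅  M[L5]=30
step 21: P2: store L6 := 42  ⟶  IIMI  (L6)  txn=BusRdX+Flush  M[L6]=78
step 22: P2: store L4 := 56  ⟶  IIMI  (L4)  txn=BusRdX+Flush  M[L4]=74
step 23: P1: load  L4  ⟶  ISOI  (L4)  txn=BusRd  M[L4]=74
step 24: P1: load  L7  ⟶  OSII  (L7)  txn=BusRd  M[L7]=80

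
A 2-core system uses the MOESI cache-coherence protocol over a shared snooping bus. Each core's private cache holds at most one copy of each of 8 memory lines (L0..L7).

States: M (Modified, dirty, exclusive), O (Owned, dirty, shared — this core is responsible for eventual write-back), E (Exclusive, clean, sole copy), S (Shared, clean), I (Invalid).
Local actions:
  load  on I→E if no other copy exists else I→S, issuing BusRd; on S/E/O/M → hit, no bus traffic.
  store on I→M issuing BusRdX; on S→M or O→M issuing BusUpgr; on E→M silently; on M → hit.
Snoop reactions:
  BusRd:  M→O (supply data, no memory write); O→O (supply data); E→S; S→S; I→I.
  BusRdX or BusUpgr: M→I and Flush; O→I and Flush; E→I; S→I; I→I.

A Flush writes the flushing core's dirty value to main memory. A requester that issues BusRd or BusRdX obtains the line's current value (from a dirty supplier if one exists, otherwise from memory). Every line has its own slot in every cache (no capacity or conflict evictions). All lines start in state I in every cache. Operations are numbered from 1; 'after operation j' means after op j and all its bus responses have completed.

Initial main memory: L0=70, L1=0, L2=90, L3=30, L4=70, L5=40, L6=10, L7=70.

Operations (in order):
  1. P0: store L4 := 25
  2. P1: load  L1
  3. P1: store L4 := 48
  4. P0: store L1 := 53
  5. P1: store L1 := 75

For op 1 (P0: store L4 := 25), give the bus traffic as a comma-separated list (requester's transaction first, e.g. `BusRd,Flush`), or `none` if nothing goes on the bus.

bus = BusRdX

1. P0: store L4 := 25  bus=[BusRdX]  L4: P0=M P1=I  mem[L4]=70
2. P1: load  L1  bus=[BusRd]  L1: P0=I P1=E  mem[L1]=0
3. P1: store L4 := 48  bus=[BusRdX,Flush]  L4: P0=I P1=M  mem[L4]=25
4. P0: store L1 := 53  bus=[BusRdX]  L1: P0=M P1=I  mem[L1]=0
5. P1: store L1 := 75  bus=[BusRdX,Flush]  L1: P0=I P1=M  mem[L1]=53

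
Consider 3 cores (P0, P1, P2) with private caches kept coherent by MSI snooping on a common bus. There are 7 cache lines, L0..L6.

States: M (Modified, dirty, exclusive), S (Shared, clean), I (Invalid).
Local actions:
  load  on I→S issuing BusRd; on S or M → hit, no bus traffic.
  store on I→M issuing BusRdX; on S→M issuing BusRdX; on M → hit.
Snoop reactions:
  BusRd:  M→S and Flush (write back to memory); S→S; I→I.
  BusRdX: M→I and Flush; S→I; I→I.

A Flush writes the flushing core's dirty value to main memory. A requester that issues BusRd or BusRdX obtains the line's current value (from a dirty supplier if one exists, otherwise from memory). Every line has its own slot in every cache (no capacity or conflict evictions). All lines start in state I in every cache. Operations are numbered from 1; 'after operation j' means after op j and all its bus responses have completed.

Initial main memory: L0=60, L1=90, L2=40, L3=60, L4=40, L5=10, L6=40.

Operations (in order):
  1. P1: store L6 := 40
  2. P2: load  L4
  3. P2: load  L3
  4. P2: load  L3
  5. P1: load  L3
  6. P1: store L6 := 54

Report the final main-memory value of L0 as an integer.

memory[L0] = 60

  op1 P1: store L6 := 40 → I/M/I on L6; bus BusRdX; mem=40
  op2 P2: load  L4 → I/I/S on L4; bus BusRd; mem=40
  op3 P2: load  L3 → I/I/S on L3; bus BusRd; mem=60
  op4 P2: load  L3 → I/I/S on L3; bus (none); mem=60
  op5 P1: load  L3 → I/S/S on L3; bus BusRd; mem=60
  op6 P1: store L6 := 54 → I/M/I on L6; bus (none); mem=40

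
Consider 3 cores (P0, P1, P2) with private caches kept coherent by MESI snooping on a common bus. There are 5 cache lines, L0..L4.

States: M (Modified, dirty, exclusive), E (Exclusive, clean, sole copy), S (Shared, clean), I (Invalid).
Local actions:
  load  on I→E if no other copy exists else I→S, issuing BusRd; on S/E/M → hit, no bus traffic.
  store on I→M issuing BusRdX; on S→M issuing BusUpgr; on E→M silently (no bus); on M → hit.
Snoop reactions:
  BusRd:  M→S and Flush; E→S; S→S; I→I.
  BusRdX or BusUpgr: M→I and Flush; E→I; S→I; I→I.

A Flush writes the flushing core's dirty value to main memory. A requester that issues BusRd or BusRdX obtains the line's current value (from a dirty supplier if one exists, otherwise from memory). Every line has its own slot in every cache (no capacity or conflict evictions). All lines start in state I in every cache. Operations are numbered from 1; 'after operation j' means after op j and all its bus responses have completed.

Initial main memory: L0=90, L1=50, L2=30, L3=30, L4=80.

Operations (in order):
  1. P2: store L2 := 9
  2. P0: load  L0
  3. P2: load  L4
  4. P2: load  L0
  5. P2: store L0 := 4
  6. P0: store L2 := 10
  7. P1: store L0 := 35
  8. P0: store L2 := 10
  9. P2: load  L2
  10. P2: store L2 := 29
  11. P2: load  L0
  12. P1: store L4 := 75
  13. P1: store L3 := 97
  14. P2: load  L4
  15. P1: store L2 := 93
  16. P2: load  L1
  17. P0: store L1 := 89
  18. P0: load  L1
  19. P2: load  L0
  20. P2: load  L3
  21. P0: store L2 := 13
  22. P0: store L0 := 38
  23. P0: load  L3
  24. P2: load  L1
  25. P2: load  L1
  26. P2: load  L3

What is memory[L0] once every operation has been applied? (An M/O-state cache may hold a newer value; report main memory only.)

memory[L0] = 35

  op1 P2: store L2 := 9 → I/I/M on L2; bus BusRdX; mem=30
  op2 P0: load  L0 → E/I/I on L0; bus BusRd; mem=90
  op3 P2: load  L4 → I/I/E on L4; bus BusRd; mem=80
  op4 P2: load  L0 → S/I/S on L0; bus BusRd; mem=90
  op5 P2: store L0 := 4 → I/I/M on L0; bus BusUpgr; mem=90
  op6 P0: store L2 := 10 → M/I/I on L2; bus BusRdX Flush; mem=9
  op7 P1: store L0 := 35 → I/M/I on L0; bus BusRdX Flush; mem=4
  op8 P0: store L2 := 10 → M/I/I on L2; bus (none); mem=9
  op9 P2: load  L2 → S/I/S on L2; bus BusRd Flush; mem=10
  op10 P2: store L2 := 29 → I/I/M on L2; bus BusUpgr; mem=10
  op11 P2: load  L0 → I/S/S on L0; bus BusRd Flush; mem=35
  op12 P1: store L4 := 75 → I/M/I on L4; bus BusRdX; mem=80
  op13 P1: store L3 := 97 → I/M/I on L3; bus BusRdX; mem=30
  op14 P2: load  L4 → I/S/S on L4; bus BusRd Flush; mem=75
  op15 P1: store L2 := 93 → I/M/I on L2; bus BusRdX Flush; mem=29
  op16 P2: load  L1 → I/I/E on L1; bus BusRd; mem=50
  op17 P0: store L1 := 89 → M/I/I on L1; bus BusRdX; mem=50
  op18 P0: load  L1 → M/I/I on L1; bus (none); mem=50
  op19 P2: load  L0 → I/S/S on L0; bus (none); mem=35
  op20 P2: load  L3 → I/S/S on L3; bus BusRd Flush; mem=97
  op21 P0: store L2 := 13 → M/I/I on L2; bus BusRdX Flush; mem=93
  op22 P0: store L0 := 38 → M/I/I on L0; bus BusRdX; mem=35
  op23 P0: load  L3 → S/S/S on L3; bus BusRd; mem=97
  op24 P2: load  L1 → S/I/S on L1; bus BusRd Flush; mem=89
  op25 P2: load  L1 → S/I/S on L1; bus (none); mem=89
  op26 P2: load  L3 → S/S/S on L3; bus (none); mem=97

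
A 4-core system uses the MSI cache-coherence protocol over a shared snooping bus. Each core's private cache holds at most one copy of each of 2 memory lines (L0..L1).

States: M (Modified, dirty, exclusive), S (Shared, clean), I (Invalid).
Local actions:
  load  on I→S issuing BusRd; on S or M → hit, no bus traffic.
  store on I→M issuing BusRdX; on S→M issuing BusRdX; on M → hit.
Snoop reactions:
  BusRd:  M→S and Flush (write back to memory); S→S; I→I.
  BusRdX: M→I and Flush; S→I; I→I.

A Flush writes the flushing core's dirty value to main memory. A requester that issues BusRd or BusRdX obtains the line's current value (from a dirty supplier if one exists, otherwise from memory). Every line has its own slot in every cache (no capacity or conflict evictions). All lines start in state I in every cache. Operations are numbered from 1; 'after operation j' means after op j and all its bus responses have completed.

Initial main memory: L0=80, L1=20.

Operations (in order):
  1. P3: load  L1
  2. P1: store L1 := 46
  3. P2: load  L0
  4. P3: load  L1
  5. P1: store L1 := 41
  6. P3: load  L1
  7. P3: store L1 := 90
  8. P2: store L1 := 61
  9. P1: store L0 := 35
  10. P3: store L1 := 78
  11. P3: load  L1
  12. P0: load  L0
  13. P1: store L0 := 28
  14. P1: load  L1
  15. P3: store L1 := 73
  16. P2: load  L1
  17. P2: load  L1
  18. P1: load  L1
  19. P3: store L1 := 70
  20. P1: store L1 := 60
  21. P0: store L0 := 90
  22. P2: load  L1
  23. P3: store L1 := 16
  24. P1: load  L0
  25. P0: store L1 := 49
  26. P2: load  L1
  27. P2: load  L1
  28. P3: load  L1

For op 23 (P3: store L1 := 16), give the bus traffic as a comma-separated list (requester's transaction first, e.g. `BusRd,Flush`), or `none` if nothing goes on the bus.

bus = BusRdX

1. P3: load  L1  bus=[BusRd]  L1: P0=I P1=I P2=I P3=S  mem[L1]=20
2. P1: store L1 := 46  bus=[BusRdX]  L1: P0=I P1=M P2=I P3=I  mem[L1]=20
3. P2: load  L0  bus=[BusRd]  L0: P0=I P1=I P2=S P3=I  mem[L0]=80
4. P3: load  L1  bus=[BusRd,Flush]  L1: P0=I P1=S P2=I P3=S  mem[L1]=46
5. P1: store L1 := 41  bus=[BusRdX]  L1: P0=I P1=M P2=I P3=I  mem[L1]=46
6. P3: load  L1  bus=[BusRd,Flush]  L1: P0=I P1=S P2=I P3=S  mem[L1]=41
7. P3: store L1 := 90  bus=[BusRdX]  L1: P0=I P1=I P2=I P3=M  mem[L1]=41
8. P2: store L1 := 61  bus=[BusRdX,Flush]  L1: P0=I P1=I P2=M P3=I  mem[L1]=90
9. P1: store L0 := 35  bus=[BusRdX]  L0: P0=I P1=M P2=I P3=I  mem[L0]=80
10. P3: store L1 := 78  bus=[BusRdX,Flush]  L1: P0=I P1=I P2=I P3=M  mem[L1]=61
11. P3: load  L1  bus=[-]  L1: P0=I P1=I P2=I P3=M  mem[L1]=61
12. P0: load  L0  bus=[BusRd,Flush]  L0: P0=S P1=S P2=I P3=I  mem[L0]=35
13. P1: store L0 := 28  bus=[BusRdX]  L0: P0=I P1=M P2=I P3=I  mem[L0]=35
14. P1: load  L1  bus=[BusRd,Flush]  L1: P0=I P1=S P2=I P3=S  mem[L1]=78
15. P3: store L1 := 73  bus=[BusRdX]  L1: P0=I P1=I P2=I P3=M  mem[L1]=78
16. P2: load  L1  bus=[BusRd,Flush]  L1: P0=I P1=I P2=S P3=S  mem[L1]=73
17. P2: load  L1  bus=[-]  L1: P0=I P1=I P2=S P3=S  mem[L1]=73
18. P1: load  L1  bus=[BusRd]  L1: P0=I P1=S P2=S P3=S  mem[L1]=73
19. P3: store L1 := 70  bus=[BusRdX]  L1: P0=I P1=I P2=I P3=M  mem[L1]=73
20. P1: store L1 := 60  bus=[BusRdX,Flush]  L1: P0=I P1=M P2=I P3=I  mem[L1]=70
21. P0: store L0 := 90  bus=[BusRdX,Flush]  L0: P0=M P1=I P2=I P3=I  mem[L0]=28
22. P2: load  L1  bus=[BusRd,Flush]  L1: P0=I P1=S P2=S P3=I  mem[L1]=60
23. P3: store L1 := 16  bus=[BusRdX]  L1: P0=I P1=I P2=I P3=M  mem[L1]=60
24. P1: load  L0  bus=[BusRd,Flush]  L0: P0=S P1=S P2=I P3=I  mem[L0]=90
25. P0: store L1 := 49  bus=[BusRdX,Flush]  L1: P0=M P1=I P2=I P3=I  mem[L1]=16
26. P2: load  L1  bus=[BusRd,Flush]  L1: P0=S P1=I P2=S P3=I  mem[L1]=49
27. P2: load  L1  bus=[-]  L1: P0=S P1=I P2=S P3=I  mem[L1]=49
28. P3: load  L1  bus=[BusRd]  L1: P0=S P1=I P2=S P3=S  mem[L1]=49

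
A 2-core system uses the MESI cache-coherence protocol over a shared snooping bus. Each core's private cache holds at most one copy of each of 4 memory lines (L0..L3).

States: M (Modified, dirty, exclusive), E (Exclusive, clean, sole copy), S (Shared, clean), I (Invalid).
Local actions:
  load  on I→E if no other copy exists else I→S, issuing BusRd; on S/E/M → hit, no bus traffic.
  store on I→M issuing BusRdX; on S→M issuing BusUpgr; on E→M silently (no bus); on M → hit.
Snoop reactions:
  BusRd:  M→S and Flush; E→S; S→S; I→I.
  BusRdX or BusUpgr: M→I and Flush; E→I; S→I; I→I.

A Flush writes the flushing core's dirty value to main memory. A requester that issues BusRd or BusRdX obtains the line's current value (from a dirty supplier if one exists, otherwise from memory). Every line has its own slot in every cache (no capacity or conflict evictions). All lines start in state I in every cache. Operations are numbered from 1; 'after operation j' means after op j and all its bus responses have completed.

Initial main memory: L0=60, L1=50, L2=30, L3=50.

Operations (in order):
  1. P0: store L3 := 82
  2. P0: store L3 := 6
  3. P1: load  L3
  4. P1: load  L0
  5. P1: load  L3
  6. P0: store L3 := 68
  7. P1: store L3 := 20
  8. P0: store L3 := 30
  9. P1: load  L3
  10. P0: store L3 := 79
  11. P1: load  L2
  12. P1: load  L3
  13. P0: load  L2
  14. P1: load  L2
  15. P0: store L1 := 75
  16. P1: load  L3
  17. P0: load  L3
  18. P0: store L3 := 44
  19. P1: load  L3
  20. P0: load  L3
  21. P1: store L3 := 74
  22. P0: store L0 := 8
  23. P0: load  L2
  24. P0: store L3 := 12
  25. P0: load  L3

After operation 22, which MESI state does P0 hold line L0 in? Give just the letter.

state = M

  op1 P0: store L3 := 82 → M/I on L3; bus BusRdX; mem=50
  op2 P0: store L3 := 6 → M/I on L3; bus (none); mem=50
  op3 P1: load  L3 → S/S on L3; bus BusRd Flush; mem=6
  op4 P1: load  L0 → I/E on L0; bus BusRd; mem=60
  op5 P1: load  L3 → S/S on L3; bus (none); mem=6
  op6 P0: store L3 := 68 → M/I on L3; bus BusUpgr; mem=6
  op7 P1: store L3 := 20 → I/M on L3; bus BusRdX Flush; mem=68
  op8 P0: store L3 := 30 → M/I on L3; bus BusRdX Flush; mem=20
  op9 P1: load  L3 → S/S on L3; bus BusRd Flush; mem=30
  op10 P0: store L3 := 79 → M/I on L3; bus BusUpgr; mem=30
  op11 P1: load  L2 → I/E on L2; bus BusRd; mem=30
  op12 P1: load  L3 → S/S on L3; bus BusRd Flush; mem=79
  op13 P0: load  L2 → S/S on L2; bus BusRd; mem=30
  op14 P1: load  L2 → S/S on L2; bus (none); mem=30
  op15 P0: store L1 := 75 → M/I on L1; bus BusRdX; mem=50
  op16 P1: load  L3 → S/S on L3; bus (none); mem=79
  op17 P0: load  L3 → S/S on L3; bus (none); mem=79
  op18 P0: store L3 := 44 → M/I on L3; bus BusUpgr; mem=79
  op19 P1: load  L3 → S/S on L3; bus BusRd Flush; mem=44
  op20 P0: load  L3 → S/S on L3; bus (none); mem=44
  op21 P1: store L3 := 74 → I/M on L3; bus BusUpgr; mem=44
  op22 P0: store L0 := 8 → M/I on L0; bus BusRdX; mem=60
  op23 P0: load  L2 → S/S on L2; bus (none); mem=30
  op24 P0: store L3 := 12 → M/I on L3; bus BusRdX Flush; mem=74
  op25 P0: load  L3 → M/I on L3; bus (none); mem=74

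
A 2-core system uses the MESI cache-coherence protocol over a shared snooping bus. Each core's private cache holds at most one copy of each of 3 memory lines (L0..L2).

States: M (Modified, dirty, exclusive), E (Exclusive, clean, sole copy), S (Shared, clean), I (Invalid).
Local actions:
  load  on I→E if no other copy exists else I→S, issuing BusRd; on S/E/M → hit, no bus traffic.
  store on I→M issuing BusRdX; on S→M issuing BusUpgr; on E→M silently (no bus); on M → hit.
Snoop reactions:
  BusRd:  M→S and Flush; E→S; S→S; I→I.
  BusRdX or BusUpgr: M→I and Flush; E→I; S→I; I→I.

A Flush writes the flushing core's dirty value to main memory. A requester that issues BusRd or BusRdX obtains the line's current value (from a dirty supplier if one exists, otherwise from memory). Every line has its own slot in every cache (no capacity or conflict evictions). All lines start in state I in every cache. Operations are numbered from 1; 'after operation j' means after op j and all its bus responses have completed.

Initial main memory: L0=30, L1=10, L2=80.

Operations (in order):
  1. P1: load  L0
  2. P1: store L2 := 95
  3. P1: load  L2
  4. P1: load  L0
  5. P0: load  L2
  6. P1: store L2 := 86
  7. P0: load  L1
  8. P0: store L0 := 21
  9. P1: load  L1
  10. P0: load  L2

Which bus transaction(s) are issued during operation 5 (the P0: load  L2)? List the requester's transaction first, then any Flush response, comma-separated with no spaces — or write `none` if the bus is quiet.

bus = BusRd,Flush

  op1 P1: load  L0 → I/E on L0; bus BusRd; mem=30
  op2 P1: store L2 := 95 → I/M on L2; bus BusRdX; mem=80
  op3 P1: load  L2 → I/M on L2; bus (none); mem=80
  op4 P1: load  L0 → I/E on L0; bus (none); mem=30
  op5 P0: load  L2 → S/S on L2; bus BusRd Flush; mem=95
  op6 P1: store L2 := 86 → I/M on L2; bus BusUpgr; mem=95
  op7 P0: load  L1 → E/I on L1; bus BusRd; mem=10
  op8 P0: store L0 := 21 → M/I on L0; bus BusRdX; mem=30
  op9 P1: load  L1 → S/S on L1; bus BusRd; mem=10
  op10 P0: load  L2 → S/S on L2; bus BusRd Flush; mem=86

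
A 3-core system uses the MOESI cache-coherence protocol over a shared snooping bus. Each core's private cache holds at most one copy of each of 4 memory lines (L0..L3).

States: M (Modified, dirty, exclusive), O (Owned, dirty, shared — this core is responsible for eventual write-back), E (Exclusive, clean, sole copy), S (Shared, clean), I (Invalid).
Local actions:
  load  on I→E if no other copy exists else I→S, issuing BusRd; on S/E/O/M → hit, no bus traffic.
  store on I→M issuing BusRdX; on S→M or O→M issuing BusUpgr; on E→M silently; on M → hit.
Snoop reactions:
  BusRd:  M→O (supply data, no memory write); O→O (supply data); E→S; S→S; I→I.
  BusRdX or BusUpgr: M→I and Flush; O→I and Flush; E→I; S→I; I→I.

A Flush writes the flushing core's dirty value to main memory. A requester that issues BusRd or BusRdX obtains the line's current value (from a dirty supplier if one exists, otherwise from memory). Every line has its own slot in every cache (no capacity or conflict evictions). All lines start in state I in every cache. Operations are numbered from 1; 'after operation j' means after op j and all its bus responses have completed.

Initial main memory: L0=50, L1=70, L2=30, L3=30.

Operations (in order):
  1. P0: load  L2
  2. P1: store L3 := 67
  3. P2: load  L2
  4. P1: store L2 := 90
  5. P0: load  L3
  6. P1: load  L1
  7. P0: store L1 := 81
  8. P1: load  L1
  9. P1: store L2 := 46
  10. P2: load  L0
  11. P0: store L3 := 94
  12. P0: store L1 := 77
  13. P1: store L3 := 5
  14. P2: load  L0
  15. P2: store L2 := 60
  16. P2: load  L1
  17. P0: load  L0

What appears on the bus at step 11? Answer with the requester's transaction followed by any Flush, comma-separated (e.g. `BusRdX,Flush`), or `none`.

bus = BusUpgr,Flush

  op1 P0: load  L2 → E/I/I on L2; bus BusRd; mem=30
  op2 P1: store L3 := 67 → I/M/I on L3; bus BusRdX; mem=30
  op3 P2: load  L2 → S/I/S on L2; bus BusRd; mem=30
  op4 P1: store L2 := 90 → I/M/I on L2; bus BusRdX; mem=30
  op5 P0: load  L3 → S/O/I on L3; bus BusRd; mem=30
  op6 P1: load  L1 → I/E/I on L1; bus BusRd; mem=70
  op7 P0: store L1 := 81 → M/I/I on L1; bus BusRdX; mem=70
  op8 P1: load  L1 → O/S/I on L1; bus BusRd; mem=70
  op9 P1: store L2 := 46 → I/M/I on L2; bus (none); mem=30
  op10 P2: load  L0 → I/I/E on L0; bus BusRd; mem=50
  op11 P0: store L3 := 94 → M/I/I on L3; bus BusUpgr Flush; mem=67
  op12 P0: store L1 := 77 → M/I/I on L1; bus BusUpgr; mem=70
  op13 P1: store L3 := 5 → I/M/I on L3; bus BusRdX Flush; mem=94
  op14 P2: load  L0 → I/I/E on L0; bus (none); mem=50
  op15 P2: store L2 := 60 → I/I/M on L2; bus BusRdX Flush; mem=46
  op16 P2: load  L1 → O/I/S on L1; bus BusRd; mem=70
  op17 P0: load  L0 → S/I/S on L0; bus BusRd; mem=50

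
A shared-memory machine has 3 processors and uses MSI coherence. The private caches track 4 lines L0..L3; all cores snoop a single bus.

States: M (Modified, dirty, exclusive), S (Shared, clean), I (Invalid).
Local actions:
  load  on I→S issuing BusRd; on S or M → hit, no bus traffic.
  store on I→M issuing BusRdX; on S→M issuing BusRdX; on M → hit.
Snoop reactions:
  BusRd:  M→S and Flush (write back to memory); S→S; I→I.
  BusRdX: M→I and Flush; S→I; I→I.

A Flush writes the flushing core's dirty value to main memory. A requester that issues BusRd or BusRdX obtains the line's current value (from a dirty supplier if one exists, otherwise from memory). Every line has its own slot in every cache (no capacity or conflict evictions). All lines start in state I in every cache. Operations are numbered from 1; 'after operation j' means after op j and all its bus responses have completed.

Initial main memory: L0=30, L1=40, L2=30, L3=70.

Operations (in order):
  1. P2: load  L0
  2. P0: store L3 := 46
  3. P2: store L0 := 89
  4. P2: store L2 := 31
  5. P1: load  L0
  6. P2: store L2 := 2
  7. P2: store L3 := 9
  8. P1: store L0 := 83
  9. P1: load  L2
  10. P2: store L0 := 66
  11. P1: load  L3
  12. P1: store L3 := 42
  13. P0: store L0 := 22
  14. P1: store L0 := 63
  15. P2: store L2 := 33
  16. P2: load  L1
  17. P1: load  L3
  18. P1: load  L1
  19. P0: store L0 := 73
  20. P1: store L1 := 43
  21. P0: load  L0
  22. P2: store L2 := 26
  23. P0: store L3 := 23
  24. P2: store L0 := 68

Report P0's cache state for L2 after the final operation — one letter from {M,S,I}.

1. P2: load  L0  bus=[BusRd]  L0: P0=I P1=I P2=S  mem[L0]=30
2. P0: store L3 := 46  bus=[BusRdX]  L3: P0=M P1=I P2=I  mem[L3]=70
3. P2: store L0 := 89  bus=[BusRdX]  L0: P0=I P1=I P2=M  mem[L0]=30
4. P2: store L2 := 31  bus=[BusRdX]  L2: P0=I P1=I P2=M  mem[L2]=30
5. P1: load  L0  bus=[BusRd,Flush]  L0: P0=I P1=S P2=S  mem[L0]=89
6. P2: store L2 := 2  bus=[-]  L2: P0=I P1=I P2=M  mem[L2]=30
7. P2: store L3 := 9  bus=[BusRdX,Flush]  L3: P0=I P1=I P2=M  mem[L3]=46
8. P1: store L0 := 83  bus=[BusRdX]  L0: P0=I P1=M P2=I  mem[L0]=89
9. P1: load  L2  bus=[BusRd,Flush]  L2: P0=I P1=S P2=S  mem[L2]=2
10. P2: store L0 := 66  bus=[BusRdX,Flush]  L0: P0=I P1=I P2=M  mem[L0]=83
11. P1: load  L3  bus=[BusRd,Flush]  L3: P0=I P1=S P2=S  mem[L3]=9
12. P1: store L3 := 42  bus=[BusRdX]  L3: P0=I P1=M P2=I  mem[L3]=9
13. P0: store L0 := 22  bus=[BusRdX,Flush]  L0: P0=M P1=I P2=I  mem[L0]=66
14. P1: store L0 := 63  bus=[BusRdX,Flush]  L0: P0=I P1=M P2=I  mem[L0]=22
15. P2: store L2 := 33  bus=[BusRdX]  L2: P0=I P1=I P2=M  mem[L2]=2
16. P2: load  L1  bus=[BusRd]  L1: P0=I P1=I P2=S  mem[L1]=40
17. P1: load  L3  bus=[-]  L3: P0=I P1=M P2=I  mem[L3]=9
18. P1: load  L1  bus=[BusRd]  L1: P0=I P1=S P2=S  mem[L1]=40
19. P0: store L0 := 73  bus=[BusRdX,Flush]  L0: P0=M P1=I P2=I  mem[L0]=63
20. P1: store L1 := 43  bus=[BusRdX]  L1: P0=I P1=M P2=I  mem[L1]=40
21. P0: load  L0  bus=[-]  L0: P0=M P1=I P2=I  mem[L0]=63
22. P2: store L2 := 26  bus=[-]  L2: P0=I P1=I P2=M  mem[L2]=2
23. P0: store L3 := 23  bus=[BusRdX,Flush]  L3: P0=M P1=I P2=I  mem[L3]=42
24. P2: store L0 := 68  bus=[BusRdX,Flush]  L0: P0=I P1=I P2=M  mem[L0]=73

state = I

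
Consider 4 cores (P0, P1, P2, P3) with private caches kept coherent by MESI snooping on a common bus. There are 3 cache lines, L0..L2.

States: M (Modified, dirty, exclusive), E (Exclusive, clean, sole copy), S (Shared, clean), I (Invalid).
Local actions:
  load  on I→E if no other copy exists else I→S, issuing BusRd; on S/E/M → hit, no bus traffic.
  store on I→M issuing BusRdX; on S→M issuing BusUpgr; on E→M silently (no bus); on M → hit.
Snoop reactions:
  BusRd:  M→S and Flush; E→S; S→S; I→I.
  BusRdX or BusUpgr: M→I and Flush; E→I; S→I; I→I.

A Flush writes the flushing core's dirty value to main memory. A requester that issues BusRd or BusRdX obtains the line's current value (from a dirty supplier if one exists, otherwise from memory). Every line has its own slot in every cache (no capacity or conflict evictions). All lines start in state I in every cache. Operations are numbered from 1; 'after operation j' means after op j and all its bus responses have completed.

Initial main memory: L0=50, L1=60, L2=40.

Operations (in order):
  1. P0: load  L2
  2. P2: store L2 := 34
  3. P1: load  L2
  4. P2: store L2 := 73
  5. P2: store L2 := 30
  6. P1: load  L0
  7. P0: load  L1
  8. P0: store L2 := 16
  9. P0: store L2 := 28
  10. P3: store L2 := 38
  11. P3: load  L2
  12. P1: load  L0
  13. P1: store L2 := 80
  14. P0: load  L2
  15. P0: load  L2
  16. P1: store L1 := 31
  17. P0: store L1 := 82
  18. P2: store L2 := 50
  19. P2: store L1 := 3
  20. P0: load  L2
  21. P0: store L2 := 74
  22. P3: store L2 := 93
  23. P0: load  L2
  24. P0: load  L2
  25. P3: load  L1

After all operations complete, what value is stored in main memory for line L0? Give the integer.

memory[L0] = 50

[1] P0: load  L2 | P0:E(40), P1:I, P2:I, P3:I | bus: BusRd
[2] P2: store L2 := 34 | P0:I, P1:I, P2:M(34), P3:I | bus: BusRdX
[3] P1: load  L2 | P0:I, P1:S(34), P2:S(34), P3:I | bus: BusRd,Flush
[4] P2: store L2 := 73 | P0:I, P1:I, P2:M(73), P3:I | bus: BusUpgr
[5] P2: store L2 := 30 | P0:I, P1:I, P2:M(30), P3:I | bus: none
[6] P1: load  L0 | P0:I, P1:E(50), P2:I, P3:I | bus: BusRd
[7] P0: load  L1 | P0:E(60), P1:I, P2:I, P3:I | bus: BusRd
[8] P0: store L2 := 16 | P0:M(16), P1:I, P2:I, P3:I | bus: BusRdX,Flush
[9] P0: store L2 := 28 | P0:M(28), P1:I, P2:I, P3:I | bus: none
[10] P3: store L2 := 38 | P0:I, P1:I, P2:I, P3:M(38) | bus: BusRdX,Flush
[11] P3: load  L2 | P0:I, P1:I, P2:I, P3:M(38) | bus: none
[12] P1: load  L0 | P0:I, P1:E(50), P2:I, P3:I | bus: none
[13] P1: store L2 := 80 | P0:I, P1:M(80), P2:I, P3:I | bus: BusRdX,Flush
[14] P0: load  L2 | P0:S(80), P1:S(80), P2:I, P3:I | bus: BusRd,Flush
[15] P0: load  L2 | P0:S(80), P1:S(80), P2:I, P3:I | bus: none
[16] P1: store L1 := 31 | P0:I, P1:M(31), P2:I, P3:I | bus: BusRdX
[17] P0: store L1 := 82 | P0:M(82), P1:I, P2:I, P3:I | bus: BusRdX,Flush
[18] P2: store L2 := 50 | P0:I, P1:I, P2:M(50), P3:I | bus: BusRdX
[19] P2: store L1 := 3 | P0:I, P1:I, P2:M(3), P3:I | bus: BusRdX,Flush
[20] P0: load  L2 | P0:S(50), P1:I, P2:S(50), P3:I | bus: BusRd,Flush
[21] P0: store L2 := 74 | P0:M(74), P1:I, P2:I, P3:I | bus: BusUpgr
[22] P3: store L2 := 93 | P0:I, P1:I, P2:I, P3:M(93) | bus: BusRdX,Flush
[23] P0: load  L2 | P0:S(93), P1:I, P2:I, P3:S(93) | bus: BusRd,Flush
[24] P0: load  L2 | P0:S(93), P1:I, P2:I, P3:S(93) | bus: none
[25] P3: load  L1 | P0:I, P1:I, P2:S(3), P3:S(3) | bus: BusRd,Flush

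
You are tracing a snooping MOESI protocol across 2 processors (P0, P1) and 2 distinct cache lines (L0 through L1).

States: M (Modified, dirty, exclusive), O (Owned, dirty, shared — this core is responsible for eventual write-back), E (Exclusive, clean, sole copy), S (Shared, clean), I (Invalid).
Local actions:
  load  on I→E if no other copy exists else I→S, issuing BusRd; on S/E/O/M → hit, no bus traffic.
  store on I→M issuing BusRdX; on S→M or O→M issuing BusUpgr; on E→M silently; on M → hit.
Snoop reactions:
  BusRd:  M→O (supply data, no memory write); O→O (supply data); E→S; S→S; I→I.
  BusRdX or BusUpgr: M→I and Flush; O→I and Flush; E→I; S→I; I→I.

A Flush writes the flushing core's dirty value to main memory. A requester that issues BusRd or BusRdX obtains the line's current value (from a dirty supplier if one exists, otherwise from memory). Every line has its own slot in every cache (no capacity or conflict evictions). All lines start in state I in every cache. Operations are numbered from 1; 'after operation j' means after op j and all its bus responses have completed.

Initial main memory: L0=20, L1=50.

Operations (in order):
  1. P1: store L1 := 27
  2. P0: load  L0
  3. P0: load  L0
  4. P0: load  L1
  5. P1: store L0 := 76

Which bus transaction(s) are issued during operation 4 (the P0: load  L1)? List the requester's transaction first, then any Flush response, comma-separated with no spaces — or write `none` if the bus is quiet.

bus = BusRd

  op1 P1: store L1 := 27 → I/M on L1; bus BusRdX; mem=50
  op2 P0: load  L0 → E/I on L0; bus BusRd; mem=20
  op3 P0: load  L0 → E/I on L0; bus (none); mem=20
  op4 P0: load  L1 → S/O on L1; bus BusRd; mem=50
  op5 P1: store L0 := 76 → I/M on L0; bus BusRdX; mem=20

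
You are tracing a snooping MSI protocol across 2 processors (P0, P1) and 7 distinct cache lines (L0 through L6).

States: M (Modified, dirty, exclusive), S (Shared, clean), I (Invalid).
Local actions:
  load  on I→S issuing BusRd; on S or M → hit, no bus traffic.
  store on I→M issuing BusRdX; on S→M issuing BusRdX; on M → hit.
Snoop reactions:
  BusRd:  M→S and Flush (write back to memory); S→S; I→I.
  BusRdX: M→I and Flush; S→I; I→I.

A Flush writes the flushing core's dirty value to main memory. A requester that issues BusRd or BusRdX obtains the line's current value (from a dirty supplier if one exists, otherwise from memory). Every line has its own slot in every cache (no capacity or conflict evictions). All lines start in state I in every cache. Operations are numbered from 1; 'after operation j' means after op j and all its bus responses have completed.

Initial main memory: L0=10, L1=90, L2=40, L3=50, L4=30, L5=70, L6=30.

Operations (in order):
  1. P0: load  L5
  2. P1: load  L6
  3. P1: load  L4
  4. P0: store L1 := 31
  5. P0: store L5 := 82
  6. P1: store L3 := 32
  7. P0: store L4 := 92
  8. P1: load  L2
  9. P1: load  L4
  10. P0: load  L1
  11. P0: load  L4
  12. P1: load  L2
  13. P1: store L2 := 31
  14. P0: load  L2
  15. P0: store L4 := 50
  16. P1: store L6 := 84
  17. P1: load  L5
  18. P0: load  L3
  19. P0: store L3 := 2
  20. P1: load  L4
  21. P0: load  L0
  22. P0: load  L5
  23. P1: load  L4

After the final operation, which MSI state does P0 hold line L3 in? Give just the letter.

state = M

[1] P0: load  L5 | P0:S(70), P1:I | bus: BusRd
[2] P1: load  L6 | P0:I, P1:S(30) | bus: BusRd
[3] P1: load  L4 | P0:I, P1:S(30) | bus: BusRd
[4] P0: store L1 := 31 | P0:M(31), P1:I | bus: BusRdX
[5] P0: store L5 := 82 | P0:M(82), P1:I | bus: BusRdX
[6] P1: store L3 := 32 | P0:I, P1:M(32) | bus: BusRdX
[7] P0: store L4 := 92 | P0:M(92), P1:I | bus: BusRdX
[8] P1: load  L2 | P0:I, P1:S(40) | bus: BusRd
[9] P1: load  L4 | P0:S(92), P1:S(92) | bus: BusRd,Flush
[10] P0: load  L1 | P0:M(31), P1:I | bus: none
[11] P0: load  L4 | P0:S(92), P1:S(92) | bus: none
[12] P1: load  L2 | P0:I, P1:S(40) | bus: none
[13] P1: store L2 := 31 | P0:I, P1:M(31) | bus: BusRdX
[14] P0: load  L2 | P0:S(31), P1:S(31) | bus: BusRd,Flush
[15] P0: store L4 := 50 | P0:M(50), P1:I | bus: BusRdX
[16] P1: store L6 := 84 | P0:I, P1:M(84) | bus: BusRdX
[17] P1: load  L5 | P0:S(82), P1:S(82) | bus: BusRd,Flush
[18] P0: load  L3 | P0:S(32), P1:S(32) | bus: BusRd,Flush
[19] P0: store L3 := 2 | P0:M(2), P1:I | bus: BusRdX
[20] P1: load  L4 | P0:S(50), P1:S(50) | bus: BusRd,Flush
[21] P0: load  L0 | P0:S(10), P1:I | bus: BusRd
[22] P0: load  L5 | P0:S(82), P1:S(82) | bus: none
[23] P1: load  L4 | P0:S(50), P1:S(50) | bus: none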